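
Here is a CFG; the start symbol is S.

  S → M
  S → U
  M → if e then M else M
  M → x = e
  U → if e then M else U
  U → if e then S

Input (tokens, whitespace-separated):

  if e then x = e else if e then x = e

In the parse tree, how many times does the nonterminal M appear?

[S [U if e then [M x = e] else [U if e then [S [M x = e]]]]]

2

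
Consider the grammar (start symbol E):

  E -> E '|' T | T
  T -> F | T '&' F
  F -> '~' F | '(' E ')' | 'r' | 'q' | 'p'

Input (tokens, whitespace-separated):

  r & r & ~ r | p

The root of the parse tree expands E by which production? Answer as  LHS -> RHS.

E -> E '|' T

[E [E [T [T [T [F r]] & [F r]] & [F ~ [F r]]]] | [T [F p]]]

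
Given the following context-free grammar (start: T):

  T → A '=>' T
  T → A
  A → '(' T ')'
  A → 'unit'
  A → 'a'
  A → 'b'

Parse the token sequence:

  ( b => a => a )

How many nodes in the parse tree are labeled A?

[T [A ( [T [A b] => [T [A a] => [T [A a]]]] )]]

4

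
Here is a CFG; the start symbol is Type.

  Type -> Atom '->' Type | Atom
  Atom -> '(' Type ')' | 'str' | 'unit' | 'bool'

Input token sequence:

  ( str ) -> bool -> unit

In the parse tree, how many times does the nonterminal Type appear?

[Type [Atom ( [Type [Atom str]] )] -> [Type [Atom bool] -> [Type [Atom unit]]]]

4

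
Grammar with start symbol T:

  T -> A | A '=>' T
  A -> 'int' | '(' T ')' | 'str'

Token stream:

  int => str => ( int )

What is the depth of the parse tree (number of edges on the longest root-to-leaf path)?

6

[T [A int] => [T [A str] => [T [A ( [T [A int]] )]]]]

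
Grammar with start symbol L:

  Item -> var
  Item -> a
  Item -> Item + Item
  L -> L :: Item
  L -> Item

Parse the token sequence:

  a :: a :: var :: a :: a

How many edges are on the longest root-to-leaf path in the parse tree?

[L [L [L [L [L [Item a]] :: [Item a]] :: [Item var]] :: [Item a]] :: [Item a]]

6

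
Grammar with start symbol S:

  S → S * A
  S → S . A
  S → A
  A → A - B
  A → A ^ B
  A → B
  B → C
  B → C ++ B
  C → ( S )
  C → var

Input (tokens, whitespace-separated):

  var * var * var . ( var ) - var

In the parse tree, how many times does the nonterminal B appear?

[S [S [S [S [A [B [C var]]]] * [A [B [C var]]]] * [A [B [C var]]]] . [A [A [B [C ( [S [A [B [C var]]]] )]]] - [B [C var]]]]

6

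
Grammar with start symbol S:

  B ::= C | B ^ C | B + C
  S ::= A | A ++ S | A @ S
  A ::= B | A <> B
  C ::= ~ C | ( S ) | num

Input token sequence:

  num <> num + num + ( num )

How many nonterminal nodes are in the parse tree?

15

[S [A [A [B [C num]]] <> [B [B [B [C num]] + [C num]] + [C ( [S [A [B [C num]]]] )]]]]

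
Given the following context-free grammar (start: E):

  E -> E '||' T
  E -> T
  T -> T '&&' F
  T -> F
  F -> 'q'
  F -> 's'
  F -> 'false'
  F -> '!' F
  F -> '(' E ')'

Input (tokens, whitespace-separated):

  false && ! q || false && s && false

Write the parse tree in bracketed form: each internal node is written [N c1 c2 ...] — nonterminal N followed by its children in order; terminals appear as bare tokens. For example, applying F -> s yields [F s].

[E [E [T [T [F false]] && [F ! [F q]]]] || [T [T [T [F false]] && [F s]] && [F false]]]

E
E || T
T || T
T && F || T
F && F || T
false && F || T
false && ! F || T
false && ! q || T
false && ! q || T && F
false && ! q || T && F && F
false && ! q || F && F && F
false && ! q || false && F && F
false && ! q || false && s && F
false && ! q || false && s && false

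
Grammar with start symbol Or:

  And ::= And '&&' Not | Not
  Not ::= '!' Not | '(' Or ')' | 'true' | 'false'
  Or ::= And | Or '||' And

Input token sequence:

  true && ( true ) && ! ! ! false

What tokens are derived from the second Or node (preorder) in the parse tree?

true

[Or [And [And [And [Not true]] && [Not ( [Or [And [Not true]]] )]] && [Not ! [Not ! [Not ! [Not false]]]]]]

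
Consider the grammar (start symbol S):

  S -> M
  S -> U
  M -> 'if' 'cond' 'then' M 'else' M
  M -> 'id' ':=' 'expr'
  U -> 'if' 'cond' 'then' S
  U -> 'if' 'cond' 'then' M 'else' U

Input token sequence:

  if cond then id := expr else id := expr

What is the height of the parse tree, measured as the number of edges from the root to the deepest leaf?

[S [M if cond then [M id := expr] else [M id := expr]]]

3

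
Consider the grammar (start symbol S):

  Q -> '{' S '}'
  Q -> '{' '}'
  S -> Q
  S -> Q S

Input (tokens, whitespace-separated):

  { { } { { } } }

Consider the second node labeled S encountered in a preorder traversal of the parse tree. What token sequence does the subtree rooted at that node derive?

[S [Q { [S [Q { }] [S [Q { [S [Q { }]] }]]] }]]

{ } { { } }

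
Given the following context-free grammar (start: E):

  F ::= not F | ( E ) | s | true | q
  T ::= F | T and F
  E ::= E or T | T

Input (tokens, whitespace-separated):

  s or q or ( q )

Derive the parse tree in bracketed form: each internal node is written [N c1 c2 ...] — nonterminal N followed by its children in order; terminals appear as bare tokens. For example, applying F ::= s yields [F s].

[E [E [E [T [F s]]] or [T [F q]]] or [T [F ( [E [T [F q]]] )]]]

E
E or T
E or T or T
T or T or T
F or T or T
s or T or T
s or F or T
s or q or T
s or q or F
s or q or ( E )
s or q or ( T )
s or q or ( F )
s or q or ( q )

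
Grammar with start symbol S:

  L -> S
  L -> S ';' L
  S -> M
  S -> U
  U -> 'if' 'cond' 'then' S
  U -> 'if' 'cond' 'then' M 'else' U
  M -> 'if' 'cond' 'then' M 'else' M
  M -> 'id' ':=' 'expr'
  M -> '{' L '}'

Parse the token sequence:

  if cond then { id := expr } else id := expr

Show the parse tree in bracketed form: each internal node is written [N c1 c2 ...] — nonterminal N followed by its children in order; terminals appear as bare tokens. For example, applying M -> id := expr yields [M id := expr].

[S [M if cond then [M { [L [S [M id := expr]]] }] else [M id := expr]]]

S
M
if cond then M else M
if cond then { L } else M
if cond then { S } else M
if cond then { M } else M
if cond then { id := expr } else M
if cond then { id := expr } else id := expr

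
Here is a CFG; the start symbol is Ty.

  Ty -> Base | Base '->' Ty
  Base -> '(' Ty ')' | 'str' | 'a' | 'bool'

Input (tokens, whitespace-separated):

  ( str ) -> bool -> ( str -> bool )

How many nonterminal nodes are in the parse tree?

12

[Ty [Base ( [Ty [Base str]] )] -> [Ty [Base bool] -> [Ty [Base ( [Ty [Base str] -> [Ty [Base bool]]] )]]]]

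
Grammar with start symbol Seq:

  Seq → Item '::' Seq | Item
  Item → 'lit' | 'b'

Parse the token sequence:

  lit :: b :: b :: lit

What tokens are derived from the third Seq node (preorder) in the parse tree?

b :: lit

[Seq [Item lit] :: [Seq [Item b] :: [Seq [Item b] :: [Seq [Item lit]]]]]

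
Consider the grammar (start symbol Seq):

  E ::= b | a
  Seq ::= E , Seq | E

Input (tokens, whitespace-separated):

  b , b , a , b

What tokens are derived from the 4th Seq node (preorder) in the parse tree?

[Seq [E b] , [Seq [E b] , [Seq [E a] , [Seq [E b]]]]]

b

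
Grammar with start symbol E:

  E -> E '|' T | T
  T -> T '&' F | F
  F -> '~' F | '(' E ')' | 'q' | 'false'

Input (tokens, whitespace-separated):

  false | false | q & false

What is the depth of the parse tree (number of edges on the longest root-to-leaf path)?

5

[E [E [E [T [F false]]] | [T [F false]]] | [T [T [F q]] & [F false]]]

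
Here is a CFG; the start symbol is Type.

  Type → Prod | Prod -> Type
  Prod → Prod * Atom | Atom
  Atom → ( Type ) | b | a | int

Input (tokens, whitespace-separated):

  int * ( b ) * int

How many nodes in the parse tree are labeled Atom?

[Type [Prod [Prod [Prod [Atom int]] * [Atom ( [Type [Prod [Atom b]]] )]] * [Atom int]]]

4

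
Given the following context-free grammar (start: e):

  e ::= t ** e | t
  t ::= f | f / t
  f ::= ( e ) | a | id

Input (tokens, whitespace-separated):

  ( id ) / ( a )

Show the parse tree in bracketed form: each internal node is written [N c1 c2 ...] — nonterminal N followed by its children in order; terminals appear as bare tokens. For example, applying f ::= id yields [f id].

e
t
f / t
( e ) / t
( t ) / t
( f ) / t
( id ) / t
( id ) / f
( id ) / ( e )
( id ) / ( t )
( id ) / ( f )
( id ) / ( a )

[e [t [f ( [e [t [f id]]] )] / [t [f ( [e [t [f a]]] )]]]]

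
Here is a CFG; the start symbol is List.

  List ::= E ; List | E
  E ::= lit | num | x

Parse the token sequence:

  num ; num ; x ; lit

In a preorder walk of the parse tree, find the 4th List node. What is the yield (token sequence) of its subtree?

lit

[List [E num] ; [List [E num] ; [List [E x] ; [List [E lit]]]]]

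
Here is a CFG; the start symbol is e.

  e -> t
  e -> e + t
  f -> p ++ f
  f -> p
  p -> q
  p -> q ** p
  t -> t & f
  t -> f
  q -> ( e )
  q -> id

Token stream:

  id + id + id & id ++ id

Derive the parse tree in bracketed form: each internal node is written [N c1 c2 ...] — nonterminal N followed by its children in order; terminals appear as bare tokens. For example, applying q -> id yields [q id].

e
e + t
e + t + t
t + t + t
f + t + t
p + t + t
q + t + t
id + t + t
id + f + t
id + p + t
id + q + t
id + id + t
id + id + t & f
id + id + f & f
id + id + p & f
id + id + q & f
id + id + id & f
id + id + id & p ++ f
id + id + id & q ++ f
id + id + id & id ++ f
id + id + id & id ++ p
id + id + id & id ++ q
id + id + id & id ++ id

[e [e [e [t [f [p [q id]]]]] + [t [f [p [q id]]]]] + [t [t [f [p [q id]]]] & [f [p [q id]] ++ [f [p [q id]]]]]]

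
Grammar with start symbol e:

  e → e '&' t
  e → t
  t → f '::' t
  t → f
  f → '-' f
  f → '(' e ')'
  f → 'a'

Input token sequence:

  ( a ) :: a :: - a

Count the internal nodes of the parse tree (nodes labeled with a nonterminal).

11

[e [t [f ( [e [t [f a]]] )] :: [t [f a] :: [t [f - [f a]]]]]]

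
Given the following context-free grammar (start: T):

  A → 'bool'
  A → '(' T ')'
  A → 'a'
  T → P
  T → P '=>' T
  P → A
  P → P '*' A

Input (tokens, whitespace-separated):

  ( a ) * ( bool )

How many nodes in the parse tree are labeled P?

[T [P [P [A ( [T [P [A a]]] )]] * [A ( [T [P [A bool]]] )]]]

4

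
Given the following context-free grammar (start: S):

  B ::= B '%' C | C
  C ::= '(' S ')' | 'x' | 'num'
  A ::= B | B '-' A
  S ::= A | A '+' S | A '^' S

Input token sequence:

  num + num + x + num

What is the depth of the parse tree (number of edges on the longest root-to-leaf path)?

7

[S [A [B [C num]]] + [S [A [B [C num]]] + [S [A [B [C x]]] + [S [A [B [C num]]]]]]]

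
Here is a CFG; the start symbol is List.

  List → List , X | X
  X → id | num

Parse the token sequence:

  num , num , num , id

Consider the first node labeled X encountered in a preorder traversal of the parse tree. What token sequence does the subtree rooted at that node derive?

[List [List [List [List [X num]] , [X num]] , [X num]] , [X id]]

num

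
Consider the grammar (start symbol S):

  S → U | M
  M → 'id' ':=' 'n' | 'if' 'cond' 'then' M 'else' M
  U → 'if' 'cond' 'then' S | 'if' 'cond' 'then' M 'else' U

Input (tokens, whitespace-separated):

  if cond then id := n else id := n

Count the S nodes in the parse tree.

[S [M if cond then [M id := n] else [M id := n]]]

1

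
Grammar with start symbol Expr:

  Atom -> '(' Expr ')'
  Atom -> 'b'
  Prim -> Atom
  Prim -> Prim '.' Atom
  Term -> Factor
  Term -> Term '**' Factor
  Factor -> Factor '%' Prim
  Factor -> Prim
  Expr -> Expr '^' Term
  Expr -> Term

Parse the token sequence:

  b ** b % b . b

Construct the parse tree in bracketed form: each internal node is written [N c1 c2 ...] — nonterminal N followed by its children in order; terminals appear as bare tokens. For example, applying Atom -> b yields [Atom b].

[Expr [Term [Term [Factor [Prim [Atom b]]]] ** [Factor [Factor [Prim [Atom b]]] % [Prim [Prim [Atom b]] . [Atom b]]]]]

Expr
Term
Term ** Factor
Factor ** Factor
Prim ** Factor
Atom ** Factor
b ** Factor
b ** Factor % Prim
b ** Prim % Prim
b ** Atom % Prim
b ** b % Prim
b ** b % Prim . Atom
b ** b % Atom . Atom
b ** b % b . Atom
b ** b % b . b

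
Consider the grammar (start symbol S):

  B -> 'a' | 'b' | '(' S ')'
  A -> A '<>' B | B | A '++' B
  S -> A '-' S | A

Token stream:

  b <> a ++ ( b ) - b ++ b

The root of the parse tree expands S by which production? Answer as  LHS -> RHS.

S -> A '-' S

[S [A [A [A [B b]] <> [B a]] ++ [B ( [S [A [B b]]] )]] - [S [A [A [B b]] ++ [B b]]]]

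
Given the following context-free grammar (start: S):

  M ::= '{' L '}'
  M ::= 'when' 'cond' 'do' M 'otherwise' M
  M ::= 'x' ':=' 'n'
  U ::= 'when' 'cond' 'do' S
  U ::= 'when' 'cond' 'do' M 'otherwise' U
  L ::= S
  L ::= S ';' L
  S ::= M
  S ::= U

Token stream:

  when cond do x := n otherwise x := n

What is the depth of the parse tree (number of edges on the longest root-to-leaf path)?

3

[S [M when cond do [M x := n] otherwise [M x := n]]]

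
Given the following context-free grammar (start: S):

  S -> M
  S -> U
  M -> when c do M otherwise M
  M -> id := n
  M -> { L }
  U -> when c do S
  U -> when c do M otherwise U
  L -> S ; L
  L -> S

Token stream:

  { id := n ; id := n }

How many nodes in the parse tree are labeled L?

2

[S [M { [L [S [M id := n]] ; [L [S [M id := n]]]] }]]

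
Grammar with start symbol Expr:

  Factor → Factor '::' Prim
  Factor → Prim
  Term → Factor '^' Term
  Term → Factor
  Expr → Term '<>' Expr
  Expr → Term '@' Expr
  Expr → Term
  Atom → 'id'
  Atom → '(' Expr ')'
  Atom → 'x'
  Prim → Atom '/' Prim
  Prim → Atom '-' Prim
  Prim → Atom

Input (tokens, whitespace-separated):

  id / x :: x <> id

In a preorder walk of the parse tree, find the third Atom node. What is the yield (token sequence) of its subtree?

[Expr [Term [Factor [Factor [Prim [Atom id] / [Prim [Atom x]]]] :: [Prim [Atom x]]]] <> [Expr [Term [Factor [Prim [Atom id]]]]]]

x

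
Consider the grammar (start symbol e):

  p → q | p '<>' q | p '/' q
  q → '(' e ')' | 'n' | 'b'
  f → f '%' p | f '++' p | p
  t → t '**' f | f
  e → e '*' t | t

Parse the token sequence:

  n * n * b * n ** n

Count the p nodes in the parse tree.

[e [e [e [e [t [f [p [q n]]]]] * [t [f [p [q n]]]]] * [t [f [p [q b]]]]] * [t [t [f [p [q n]]]] ** [f [p [q n]]]]]

5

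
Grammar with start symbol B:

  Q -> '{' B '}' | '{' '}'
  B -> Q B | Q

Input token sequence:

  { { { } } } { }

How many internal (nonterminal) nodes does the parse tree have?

[B [Q { [B [Q { [B [Q { }]] }]] }] [B [Q { }]]]

8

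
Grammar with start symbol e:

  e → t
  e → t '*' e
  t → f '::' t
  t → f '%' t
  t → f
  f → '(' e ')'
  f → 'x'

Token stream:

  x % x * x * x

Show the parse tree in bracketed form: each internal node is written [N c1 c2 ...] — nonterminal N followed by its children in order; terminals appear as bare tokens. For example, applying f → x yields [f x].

e
t * e
f % t * e
x % t * e
x % f * e
x % x * e
x % x * t * e
x % x * f * e
x % x * x * e
x % x * x * t
x % x * x * f
x % x * x * x

[e [t [f x] % [t [f x]]] * [e [t [f x]] * [e [t [f x]]]]]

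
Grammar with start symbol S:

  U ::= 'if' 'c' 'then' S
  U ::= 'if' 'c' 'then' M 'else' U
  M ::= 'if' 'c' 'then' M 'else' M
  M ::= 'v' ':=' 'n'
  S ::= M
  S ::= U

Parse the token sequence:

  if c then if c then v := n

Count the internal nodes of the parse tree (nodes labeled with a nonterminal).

6

[S [U if c then [S [U if c then [S [M v := n]]]]]]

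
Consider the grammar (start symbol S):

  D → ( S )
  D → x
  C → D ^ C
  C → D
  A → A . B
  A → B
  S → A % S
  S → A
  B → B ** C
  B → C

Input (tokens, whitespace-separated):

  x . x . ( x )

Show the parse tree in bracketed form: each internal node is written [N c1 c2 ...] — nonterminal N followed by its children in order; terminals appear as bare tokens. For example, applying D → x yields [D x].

[S [A [A [A [B [C [D x]]]] . [B [C [D x]]]] . [B [C [D ( [S [A [B [C [D x]]]]] )]]]]]

S
A
A . B
A . B . B
B . B . B
C . B . B
D . B . B
x . B . B
x . C . B
x . D . B
x . x . B
x . x . C
x . x . D
x . x . ( S )
x . x . ( A )
x . x . ( B )
x . x . ( C )
x . x . ( D )
x . x . ( x )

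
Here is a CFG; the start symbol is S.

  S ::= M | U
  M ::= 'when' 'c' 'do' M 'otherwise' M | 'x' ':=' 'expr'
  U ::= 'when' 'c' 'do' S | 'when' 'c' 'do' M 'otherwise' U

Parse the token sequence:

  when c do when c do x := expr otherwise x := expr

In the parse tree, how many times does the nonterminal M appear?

3

[S [U when c do [S [M when c do [M x := expr] otherwise [M x := expr]]]]]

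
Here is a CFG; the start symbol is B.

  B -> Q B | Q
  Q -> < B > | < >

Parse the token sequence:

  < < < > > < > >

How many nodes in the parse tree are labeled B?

[B [Q < [B [Q < [B [Q < >]] >] [B [Q < >]]] >]]

4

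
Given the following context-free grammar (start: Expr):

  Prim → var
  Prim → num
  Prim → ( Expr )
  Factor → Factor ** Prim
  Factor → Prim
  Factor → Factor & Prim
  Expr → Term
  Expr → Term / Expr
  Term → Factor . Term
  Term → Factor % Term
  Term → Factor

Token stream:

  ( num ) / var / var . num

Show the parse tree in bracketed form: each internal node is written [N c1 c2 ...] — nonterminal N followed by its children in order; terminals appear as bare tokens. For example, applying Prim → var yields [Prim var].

Expr
Term / Expr
Factor / Expr
Prim / Expr
( Expr ) / Expr
( Term ) / Expr
( Factor ) / Expr
( Prim ) / Expr
( num ) / Expr
( num ) / Term / Expr
( num ) / Factor / Expr
( num ) / Prim / Expr
( num ) / var / Expr
( num ) / var / Term
( num ) / var / Factor . Term
( num ) / var / Prim . Term
( num ) / var / var . Term
( num ) / var / var . Factor
( num ) / var / var . Prim
( num ) / var / var . num

[Expr [Term [Factor [Prim ( [Expr [Term [Factor [Prim num]]]] )]]] / [Expr [Term [Factor [Prim var]]] / [Expr [Term [Factor [Prim var]] . [Term [Factor [Prim num]]]]]]]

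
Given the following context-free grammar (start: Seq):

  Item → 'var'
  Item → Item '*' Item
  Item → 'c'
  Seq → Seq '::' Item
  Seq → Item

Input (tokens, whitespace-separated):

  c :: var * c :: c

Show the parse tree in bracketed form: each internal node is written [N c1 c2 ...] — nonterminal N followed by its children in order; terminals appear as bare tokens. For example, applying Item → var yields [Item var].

[Seq [Seq [Seq [Item c]] :: [Item [Item var] * [Item c]]] :: [Item c]]

Seq
Seq :: Item
Seq :: Item :: Item
Item :: Item :: Item
c :: Item :: Item
c :: Item * Item :: Item
c :: var * Item :: Item
c :: var * c :: Item
c :: var * c :: c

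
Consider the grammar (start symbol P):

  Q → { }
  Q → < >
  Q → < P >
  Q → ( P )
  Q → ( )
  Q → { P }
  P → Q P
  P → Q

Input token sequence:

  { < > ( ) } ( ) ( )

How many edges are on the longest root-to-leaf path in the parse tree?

5

[P [Q { [P [Q < >] [P [Q ( )]]] }] [P [Q ( )] [P [Q ( )]]]]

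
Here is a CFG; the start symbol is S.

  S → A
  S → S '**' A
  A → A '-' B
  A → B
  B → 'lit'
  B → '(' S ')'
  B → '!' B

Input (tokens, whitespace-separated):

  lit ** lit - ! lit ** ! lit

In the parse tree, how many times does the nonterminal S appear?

[S [S [S [A [B lit]]] ** [A [A [B lit]] - [B ! [B lit]]]] ** [A [B ! [B lit]]]]

3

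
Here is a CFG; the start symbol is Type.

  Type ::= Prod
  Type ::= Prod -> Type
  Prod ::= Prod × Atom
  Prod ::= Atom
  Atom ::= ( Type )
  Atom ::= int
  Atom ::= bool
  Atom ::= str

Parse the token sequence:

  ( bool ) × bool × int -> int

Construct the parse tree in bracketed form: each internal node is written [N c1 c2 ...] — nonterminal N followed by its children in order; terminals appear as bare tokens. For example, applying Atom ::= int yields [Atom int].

[Type [Prod [Prod [Prod [Atom ( [Type [Prod [Atom bool]]] )]] × [Atom bool]] × [Atom int]] -> [Type [Prod [Atom int]]]]

Type
Prod -> Type
Prod × Atom -> Type
Prod × Atom × Atom -> Type
Atom × Atom × Atom -> Type
( Type ) × Atom × Atom -> Type
( Prod ) × Atom × Atom -> Type
( Atom ) × Atom × Atom -> Type
( bool ) × Atom × Atom -> Type
( bool ) × bool × Atom -> Type
( bool ) × bool × int -> Type
( bool ) × bool × int -> Prod
( bool ) × bool × int -> Atom
( bool ) × bool × int -> int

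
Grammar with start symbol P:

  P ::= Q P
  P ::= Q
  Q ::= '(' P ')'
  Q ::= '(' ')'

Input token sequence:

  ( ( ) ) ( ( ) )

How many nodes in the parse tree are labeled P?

4

[P [Q ( [P [Q ( )]] )] [P [Q ( [P [Q ( )]] )]]]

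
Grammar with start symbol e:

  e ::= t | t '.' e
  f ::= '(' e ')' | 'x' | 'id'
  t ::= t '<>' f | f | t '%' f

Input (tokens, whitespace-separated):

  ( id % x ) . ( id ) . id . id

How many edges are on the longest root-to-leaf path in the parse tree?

[e [t [f ( [e [t [t [f id]] % [f x]]] )]] . [e [t [f ( [e [t [f id]]] )]] . [e [t [f id]] . [e [t [f id]]]]]]

7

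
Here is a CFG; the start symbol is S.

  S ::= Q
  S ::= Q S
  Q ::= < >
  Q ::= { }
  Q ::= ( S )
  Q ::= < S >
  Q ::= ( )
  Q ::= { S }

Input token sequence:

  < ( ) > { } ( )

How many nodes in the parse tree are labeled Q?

4

[S [Q < [S [Q ( )]] >] [S [Q { }] [S [Q ( )]]]]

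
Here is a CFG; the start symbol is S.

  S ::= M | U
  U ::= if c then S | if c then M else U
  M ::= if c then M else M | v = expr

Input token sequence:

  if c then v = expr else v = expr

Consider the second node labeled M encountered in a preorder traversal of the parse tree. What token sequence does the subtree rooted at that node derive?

[S [M if c then [M v = expr] else [M v = expr]]]

v = expr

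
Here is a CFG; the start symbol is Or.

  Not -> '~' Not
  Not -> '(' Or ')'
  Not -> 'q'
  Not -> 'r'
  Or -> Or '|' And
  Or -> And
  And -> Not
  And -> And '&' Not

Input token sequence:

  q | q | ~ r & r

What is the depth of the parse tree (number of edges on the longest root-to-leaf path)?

5

[Or [Or [Or [And [Not q]]] | [And [Not q]]] | [And [And [Not ~ [Not r]]] & [Not r]]]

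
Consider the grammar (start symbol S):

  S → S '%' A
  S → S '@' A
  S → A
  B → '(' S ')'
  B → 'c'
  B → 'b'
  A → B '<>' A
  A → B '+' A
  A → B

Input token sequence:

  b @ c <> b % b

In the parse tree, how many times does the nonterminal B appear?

[S [S [S [A [B b]]] @ [A [B c] <> [A [B b]]]] % [A [B b]]]

4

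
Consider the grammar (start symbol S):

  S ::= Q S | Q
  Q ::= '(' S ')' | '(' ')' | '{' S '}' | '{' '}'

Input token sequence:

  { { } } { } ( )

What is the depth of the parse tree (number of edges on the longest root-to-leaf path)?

[S [Q { [S [Q { }]] }] [S [Q { }] [S [Q ( )]]]]

4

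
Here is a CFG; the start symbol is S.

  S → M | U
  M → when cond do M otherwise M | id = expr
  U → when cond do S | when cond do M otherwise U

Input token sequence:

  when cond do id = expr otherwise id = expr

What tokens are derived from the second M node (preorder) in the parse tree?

[S [M when cond do [M id = expr] otherwise [M id = expr]]]

id = expr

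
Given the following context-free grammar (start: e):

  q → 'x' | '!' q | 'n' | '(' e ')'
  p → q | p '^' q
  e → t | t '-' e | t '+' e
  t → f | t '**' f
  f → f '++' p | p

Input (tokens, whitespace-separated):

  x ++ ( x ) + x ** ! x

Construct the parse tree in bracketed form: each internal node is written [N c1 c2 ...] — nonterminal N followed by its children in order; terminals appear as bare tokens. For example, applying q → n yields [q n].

[e [t [f [f [p [q x]]] ++ [p [q ( [e [t [f [p [q x]]]]] )]]]] + [e [t [t [f [p [q x]]]] ** [f [p [q ! [q x]]]]]]]

e
t + e
f + e
f ++ p + e
p ++ p + e
q ++ p + e
x ++ p + e
x ++ q + e
x ++ ( e ) + e
x ++ ( t ) + e
x ++ ( f ) + e
x ++ ( p ) + e
x ++ ( q ) + e
x ++ ( x ) + e
x ++ ( x ) + t
x ++ ( x ) + t ** f
x ++ ( x ) + f ** f
x ++ ( x ) + p ** f
x ++ ( x ) + q ** f
x ++ ( x ) + x ** f
x ++ ( x ) + x ** p
x ++ ( x ) + x ** q
x ++ ( x ) + x ** ! q
x ++ ( x ) + x ** ! x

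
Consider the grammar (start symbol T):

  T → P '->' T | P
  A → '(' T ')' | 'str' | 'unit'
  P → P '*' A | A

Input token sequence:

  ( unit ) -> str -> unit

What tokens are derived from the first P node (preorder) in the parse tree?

[T [P [A ( [T [P [A unit]]] )]] -> [T [P [A str]] -> [T [P [A unit]]]]]

( unit )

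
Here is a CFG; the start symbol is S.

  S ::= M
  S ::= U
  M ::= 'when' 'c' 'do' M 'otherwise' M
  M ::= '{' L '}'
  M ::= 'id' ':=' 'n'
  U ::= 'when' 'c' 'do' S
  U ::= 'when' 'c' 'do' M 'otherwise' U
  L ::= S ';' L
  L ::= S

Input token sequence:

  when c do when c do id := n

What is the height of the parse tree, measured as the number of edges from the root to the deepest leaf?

6

[S [U when c do [S [U when c do [S [M id := n]]]]]]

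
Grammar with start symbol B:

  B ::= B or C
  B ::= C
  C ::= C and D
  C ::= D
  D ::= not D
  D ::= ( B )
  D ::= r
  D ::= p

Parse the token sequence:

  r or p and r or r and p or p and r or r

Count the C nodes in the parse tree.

[B [B [B [B [B [C [D r]]] or [C [C [D p]] and [D r]]] or [C [C [D r]] and [D p]]] or [C [C [D p]] and [D r]]] or [C [D r]]]

8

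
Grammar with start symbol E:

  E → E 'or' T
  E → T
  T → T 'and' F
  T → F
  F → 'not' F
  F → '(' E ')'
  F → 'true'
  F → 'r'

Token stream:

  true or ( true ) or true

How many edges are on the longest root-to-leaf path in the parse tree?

7

[E [E [E [T [F true]]] or [T [F ( [E [T [F true]]] )]]] or [T [F true]]]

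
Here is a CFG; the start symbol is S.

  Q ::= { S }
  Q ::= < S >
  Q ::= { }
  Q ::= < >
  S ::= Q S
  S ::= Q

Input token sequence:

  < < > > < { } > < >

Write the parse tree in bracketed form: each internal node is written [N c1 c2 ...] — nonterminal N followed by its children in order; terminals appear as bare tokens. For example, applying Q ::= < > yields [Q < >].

[S [Q < [S [Q < >]] >] [S [Q < [S [Q { }]] >] [S [Q < >]]]]

S
Q S
< S > S
< Q > S
< < > > S
< < > > Q S
< < > > < S > S
< < > > < Q > S
< < > > < { } > S
< < > > < { } > Q
< < > > < { } > < >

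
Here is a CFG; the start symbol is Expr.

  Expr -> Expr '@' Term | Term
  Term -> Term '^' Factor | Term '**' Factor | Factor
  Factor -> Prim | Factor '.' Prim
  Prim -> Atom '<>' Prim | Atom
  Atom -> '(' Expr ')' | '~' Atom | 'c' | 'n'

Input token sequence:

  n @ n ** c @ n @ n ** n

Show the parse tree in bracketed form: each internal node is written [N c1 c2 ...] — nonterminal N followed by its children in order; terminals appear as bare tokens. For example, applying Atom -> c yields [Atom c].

[Expr [Expr [Expr [Expr [Term [Factor [Prim [Atom n]]]]] @ [Term [Term [Factor [Prim [Atom n]]]] ** [Factor [Prim [Atom c]]]]] @ [Term [Factor [Prim [Atom n]]]]] @ [Term [Term [Factor [Prim [Atom n]]]] ** [Factor [Prim [Atom n]]]]]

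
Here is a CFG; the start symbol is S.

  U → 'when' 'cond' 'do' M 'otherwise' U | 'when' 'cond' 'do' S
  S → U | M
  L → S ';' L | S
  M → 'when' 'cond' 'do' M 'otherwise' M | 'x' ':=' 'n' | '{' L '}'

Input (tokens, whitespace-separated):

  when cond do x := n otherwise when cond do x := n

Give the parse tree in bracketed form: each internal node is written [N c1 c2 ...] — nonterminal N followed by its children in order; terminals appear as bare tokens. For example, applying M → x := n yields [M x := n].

[S [U when cond do [M x := n] otherwise [U when cond do [S [M x := n]]]]]

S
U
when cond do M otherwise U
when cond do x := n otherwise U
when cond do x := n otherwise when cond do S
when cond do x := n otherwise when cond do M
when cond do x := n otherwise when cond do x := n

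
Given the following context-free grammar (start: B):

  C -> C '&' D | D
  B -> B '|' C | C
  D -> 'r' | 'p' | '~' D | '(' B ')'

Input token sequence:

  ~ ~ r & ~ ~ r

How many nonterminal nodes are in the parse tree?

9

[B [C [C [D ~ [D ~ [D r]]]] & [D ~ [D ~ [D r]]]]]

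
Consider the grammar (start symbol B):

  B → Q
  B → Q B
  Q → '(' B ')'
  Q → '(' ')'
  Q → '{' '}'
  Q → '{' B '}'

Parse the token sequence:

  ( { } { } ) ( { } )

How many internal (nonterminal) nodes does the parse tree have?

10

[B [Q ( [B [Q { }] [B [Q { }]]] )] [B [Q ( [B [Q { }]] )]]]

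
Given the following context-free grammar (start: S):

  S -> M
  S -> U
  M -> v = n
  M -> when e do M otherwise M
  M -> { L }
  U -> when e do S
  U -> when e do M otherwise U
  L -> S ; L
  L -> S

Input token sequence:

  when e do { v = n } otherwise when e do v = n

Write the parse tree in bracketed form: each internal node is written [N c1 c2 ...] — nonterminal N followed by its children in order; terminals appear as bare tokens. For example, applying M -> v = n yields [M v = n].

[S [U when e do [M { [L [S [M v = n]]] }] otherwise [U when e do [S [M v = n]]]]]

S
U
when e do M otherwise U
when e do { L } otherwise U
when e do { S } otherwise U
when e do { M } otherwise U
when e do { v = n } otherwise U
when e do { v = n } otherwise when e do S
when e do { v = n } otherwise when e do M
when e do { v = n } otherwise when e do v = n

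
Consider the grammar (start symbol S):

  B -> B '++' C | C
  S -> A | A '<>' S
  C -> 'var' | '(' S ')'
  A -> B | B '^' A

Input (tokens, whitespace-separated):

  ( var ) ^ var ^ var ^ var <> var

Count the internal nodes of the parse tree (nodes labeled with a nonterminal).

21

[S [A [B [C ( [S [A [B [C var]]]] )]] ^ [A [B [C var]] ^ [A [B [C var]] ^ [A [B [C var]]]]]] <> [S [A [B [C var]]]]]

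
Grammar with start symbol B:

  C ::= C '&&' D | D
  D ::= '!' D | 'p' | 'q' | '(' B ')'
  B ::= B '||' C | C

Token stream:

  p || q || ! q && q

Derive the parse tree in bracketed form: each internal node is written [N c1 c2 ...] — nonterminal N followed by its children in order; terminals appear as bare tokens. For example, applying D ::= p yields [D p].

[B [B [B [C [D p]]] || [C [D q]]] || [C [C [D ! [D q]]] && [D q]]]

B
B || C
B || C || C
C || C || C
D || C || C
p || C || C
p || D || C
p || q || C
p || q || C && D
p || q || D && D
p || q || ! D && D
p || q || ! q && D
p || q || ! q && q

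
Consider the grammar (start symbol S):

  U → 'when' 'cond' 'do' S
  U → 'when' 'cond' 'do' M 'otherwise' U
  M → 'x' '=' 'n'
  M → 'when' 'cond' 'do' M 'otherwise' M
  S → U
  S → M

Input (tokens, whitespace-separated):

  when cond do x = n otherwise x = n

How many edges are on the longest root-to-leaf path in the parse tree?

[S [M when cond do [M x = n] otherwise [M x = n]]]

3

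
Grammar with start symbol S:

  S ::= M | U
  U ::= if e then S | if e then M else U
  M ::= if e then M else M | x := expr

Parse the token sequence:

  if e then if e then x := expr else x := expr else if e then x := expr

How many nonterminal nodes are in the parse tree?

[S [U if e then [M if e then [M x := expr] else [M x := expr]] else [U if e then [S [M x := expr]]]]]

8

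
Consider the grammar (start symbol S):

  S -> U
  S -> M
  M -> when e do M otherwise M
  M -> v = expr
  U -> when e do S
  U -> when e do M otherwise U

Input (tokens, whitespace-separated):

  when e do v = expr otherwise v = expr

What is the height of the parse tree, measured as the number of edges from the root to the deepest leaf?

[S [M when e do [M v = expr] otherwise [M v = expr]]]

3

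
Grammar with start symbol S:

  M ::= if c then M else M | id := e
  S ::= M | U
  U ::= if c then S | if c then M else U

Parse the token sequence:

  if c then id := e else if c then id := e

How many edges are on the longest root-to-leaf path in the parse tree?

[S [U if c then [M id := e] else [U if c then [S [M id := e]]]]]

5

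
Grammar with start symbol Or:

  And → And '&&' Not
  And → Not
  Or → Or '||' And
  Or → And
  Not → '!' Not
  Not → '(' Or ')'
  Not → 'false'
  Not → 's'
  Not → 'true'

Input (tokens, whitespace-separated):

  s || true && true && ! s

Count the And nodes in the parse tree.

4

[Or [Or [And [Not s]]] || [And [And [And [Not true]] && [Not true]] && [Not ! [Not s]]]]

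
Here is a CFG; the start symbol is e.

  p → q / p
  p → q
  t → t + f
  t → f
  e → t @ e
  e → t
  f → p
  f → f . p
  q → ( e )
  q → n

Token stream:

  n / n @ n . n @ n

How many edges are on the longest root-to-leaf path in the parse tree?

7

[e [t [f [p [q n] / [p [q n]]]]] @ [e [t [f [f [p [q n]]] . [p [q n]]]] @ [e [t [f [p [q n]]]]]]]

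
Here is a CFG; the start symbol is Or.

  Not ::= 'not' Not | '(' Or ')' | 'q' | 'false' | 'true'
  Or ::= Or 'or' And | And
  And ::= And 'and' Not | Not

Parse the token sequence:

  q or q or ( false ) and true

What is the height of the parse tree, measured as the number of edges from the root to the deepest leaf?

[Or [Or [Or [And [Not q]]] or [And [Not q]]] or [And [And [Not ( [Or [And [Not false]]] )]] and [Not true]]]

7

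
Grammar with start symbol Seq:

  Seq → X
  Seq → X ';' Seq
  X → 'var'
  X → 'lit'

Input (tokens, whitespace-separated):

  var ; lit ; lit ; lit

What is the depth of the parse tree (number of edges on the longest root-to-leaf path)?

5

[Seq [X var] ; [Seq [X lit] ; [Seq [X lit] ; [Seq [X lit]]]]]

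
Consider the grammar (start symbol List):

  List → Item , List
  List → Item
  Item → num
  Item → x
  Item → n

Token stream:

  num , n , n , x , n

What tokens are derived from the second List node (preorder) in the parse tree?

[List [Item num] , [List [Item n] , [List [Item n] , [List [Item x] , [List [Item n]]]]]]

n , n , x , n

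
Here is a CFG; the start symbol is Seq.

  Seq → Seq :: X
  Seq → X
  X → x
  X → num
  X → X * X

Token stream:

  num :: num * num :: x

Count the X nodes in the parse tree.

[Seq [Seq [Seq [X num]] :: [X [X num] * [X num]]] :: [X x]]

5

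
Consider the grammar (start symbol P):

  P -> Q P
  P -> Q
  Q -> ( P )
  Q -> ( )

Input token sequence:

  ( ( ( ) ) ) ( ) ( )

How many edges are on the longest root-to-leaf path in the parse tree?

[P [Q ( [P [Q ( [P [Q ( )]] )]] )] [P [Q ( )] [P [Q ( )]]]]

6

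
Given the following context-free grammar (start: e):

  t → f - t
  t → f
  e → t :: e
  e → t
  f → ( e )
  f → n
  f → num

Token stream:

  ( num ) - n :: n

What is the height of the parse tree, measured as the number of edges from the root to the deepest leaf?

[e [t [f ( [e [t [f num]]] )] - [t [f n]]] :: [e [t [f n]]]]

6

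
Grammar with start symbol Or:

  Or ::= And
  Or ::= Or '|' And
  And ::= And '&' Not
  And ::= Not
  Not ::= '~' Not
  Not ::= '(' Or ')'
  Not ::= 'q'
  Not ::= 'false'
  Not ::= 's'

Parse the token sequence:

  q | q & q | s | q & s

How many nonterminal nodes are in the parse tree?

16

[Or [Or [Or [Or [And [Not q]]] | [And [And [Not q]] & [Not q]]] | [And [Not s]]] | [And [And [Not q]] & [Not s]]]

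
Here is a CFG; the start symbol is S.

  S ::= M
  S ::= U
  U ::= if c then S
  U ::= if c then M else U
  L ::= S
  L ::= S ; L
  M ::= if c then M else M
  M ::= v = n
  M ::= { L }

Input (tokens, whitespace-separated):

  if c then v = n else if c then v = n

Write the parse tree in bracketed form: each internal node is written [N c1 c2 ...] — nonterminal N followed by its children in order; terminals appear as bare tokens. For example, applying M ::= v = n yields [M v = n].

S
U
if c then M else U
if c then v = n else U
if c then v = n else if c then S
if c then v = n else if c then M
if c then v = n else if c then v = n

[S [U if c then [M v = n] else [U if c then [S [M v = n]]]]]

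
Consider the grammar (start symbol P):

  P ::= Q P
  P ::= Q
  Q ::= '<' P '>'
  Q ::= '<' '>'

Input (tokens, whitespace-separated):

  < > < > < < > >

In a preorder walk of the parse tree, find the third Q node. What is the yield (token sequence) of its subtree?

< < > >

[P [Q < >] [P [Q < >] [P [Q < [P [Q < >]] >]]]]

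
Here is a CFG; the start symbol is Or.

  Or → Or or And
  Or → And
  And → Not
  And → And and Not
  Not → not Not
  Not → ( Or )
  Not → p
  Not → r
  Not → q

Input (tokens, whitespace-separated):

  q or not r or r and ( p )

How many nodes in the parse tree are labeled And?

[Or [Or [Or [And [Not q]]] or [And [Not not [Not r]]]] or [And [And [Not r]] and [Not ( [Or [And [Not p]]] )]]]

5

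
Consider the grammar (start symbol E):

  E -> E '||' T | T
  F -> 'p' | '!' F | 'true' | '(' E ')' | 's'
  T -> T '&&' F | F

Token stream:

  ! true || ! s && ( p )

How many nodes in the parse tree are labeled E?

[E [E [T [F ! [F true]]]] || [T [T [F ! [F s]]] && [F ( [E [T [F p]]] )]]]

3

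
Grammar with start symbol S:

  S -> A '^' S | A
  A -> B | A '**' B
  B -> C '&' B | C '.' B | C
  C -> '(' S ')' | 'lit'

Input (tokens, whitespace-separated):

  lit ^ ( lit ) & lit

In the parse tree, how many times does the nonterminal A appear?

[S [A [B [C lit]]] ^ [S [A [B [C ( [S [A [B [C lit]]]] )] & [B [C lit]]]]]]

3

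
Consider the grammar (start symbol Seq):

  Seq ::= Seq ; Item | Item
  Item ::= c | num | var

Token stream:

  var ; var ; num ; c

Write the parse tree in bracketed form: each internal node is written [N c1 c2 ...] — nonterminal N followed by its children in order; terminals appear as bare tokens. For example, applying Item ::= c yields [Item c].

[Seq [Seq [Seq [Seq [Item var]] ; [Item var]] ; [Item num]] ; [Item c]]

Seq
Seq ; Item
Seq ; Item ; Item
Seq ; Item ; Item ; Item
Item ; Item ; Item ; Item
var ; Item ; Item ; Item
var ; var ; Item ; Item
var ; var ; num ; Item
var ; var ; num ; c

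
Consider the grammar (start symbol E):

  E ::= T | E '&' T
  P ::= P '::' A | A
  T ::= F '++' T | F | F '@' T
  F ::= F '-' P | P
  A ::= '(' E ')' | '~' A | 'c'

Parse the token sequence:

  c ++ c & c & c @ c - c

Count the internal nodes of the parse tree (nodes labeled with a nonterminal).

26

[E [E [E [T [F [P [A c]]] ++ [T [F [P [A c]]]]]] & [T [F [P [A c]]]]] & [T [F [P [A c]]] @ [T [F [F [P [A c]]] - [P [A c]]]]]]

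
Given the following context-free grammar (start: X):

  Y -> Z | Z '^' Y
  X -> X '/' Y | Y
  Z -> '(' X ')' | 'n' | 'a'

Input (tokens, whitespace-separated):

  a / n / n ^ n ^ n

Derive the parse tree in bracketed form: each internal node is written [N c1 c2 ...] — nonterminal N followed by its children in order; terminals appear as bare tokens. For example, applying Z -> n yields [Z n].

[X [X [X [Y [Z a]]] / [Y [Z n]]] / [Y [Z n] ^ [Y [Z n] ^ [Y [Z n]]]]]

X
X / Y
X / Y / Y
Y / Y / Y
Z / Y / Y
a / Y / Y
a / Z / Y
a / n / Y
a / n / Z ^ Y
a / n / n ^ Y
a / n / n ^ Z ^ Y
a / n / n ^ n ^ Y
a / n / n ^ n ^ Z
a / n / n ^ n ^ n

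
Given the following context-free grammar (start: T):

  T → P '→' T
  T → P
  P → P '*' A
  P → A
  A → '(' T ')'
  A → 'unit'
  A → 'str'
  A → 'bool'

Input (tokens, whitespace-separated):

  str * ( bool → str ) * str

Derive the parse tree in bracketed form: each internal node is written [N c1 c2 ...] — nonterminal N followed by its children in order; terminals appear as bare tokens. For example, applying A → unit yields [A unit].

T
P
P * A
P * A * A
A * A * A
str * A * A
str * ( T ) * A
str * ( P → T ) * A
str * ( A → T ) * A
str * ( bool → T ) * A
str * ( bool → P ) * A
str * ( bool → A ) * A
str * ( bool → str ) * A
str * ( bool → str ) * str

[T [P [P [P [A str]] * [A ( [T [P [A bool]] → [T [P [A str]]]] )]] * [A str]]]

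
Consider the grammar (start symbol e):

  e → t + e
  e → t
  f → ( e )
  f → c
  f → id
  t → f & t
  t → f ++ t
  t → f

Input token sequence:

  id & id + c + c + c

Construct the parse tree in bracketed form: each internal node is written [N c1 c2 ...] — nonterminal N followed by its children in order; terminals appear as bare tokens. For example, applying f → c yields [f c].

[e [t [f id] & [t [f id]]] + [e [t [f c]] + [e [t [f c]] + [e [t [f c]]]]]]

e
t + e
f & t + e
id & t + e
id & f + e
id & id + e
id & id + t + e
id & id + f + e
id & id + c + e
id & id + c + t + e
id & id + c + f + e
id & id + c + c + e
id & id + c + c + t
id & id + c + c + f
id & id + c + c + c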